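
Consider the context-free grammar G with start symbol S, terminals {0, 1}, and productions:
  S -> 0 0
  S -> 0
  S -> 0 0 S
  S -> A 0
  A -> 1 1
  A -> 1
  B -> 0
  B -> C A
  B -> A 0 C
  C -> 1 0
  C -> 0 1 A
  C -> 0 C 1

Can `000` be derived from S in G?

yes

S ⇒ 00S ⇒ 000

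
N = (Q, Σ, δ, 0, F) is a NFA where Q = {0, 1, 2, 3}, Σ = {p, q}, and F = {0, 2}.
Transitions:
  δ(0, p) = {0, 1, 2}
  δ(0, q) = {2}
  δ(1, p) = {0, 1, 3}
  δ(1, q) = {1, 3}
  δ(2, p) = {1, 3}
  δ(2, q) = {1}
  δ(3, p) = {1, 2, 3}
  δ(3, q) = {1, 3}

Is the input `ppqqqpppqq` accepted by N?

rejected

Start: {0}
read p: {0, 1, 2}
read p: {0, 1, 2, 3}
read q: {1, 2, 3}
read q: {1, 3}
read q: {1, 3}
read p: {0, 1, 2, 3}
read p: {0, 1, 2, 3}
read p: {0, 1, 2, 3}
read q: {1, 2, 3}
read q: {1, 3}
Reachable ∩ accepting = {} — empty.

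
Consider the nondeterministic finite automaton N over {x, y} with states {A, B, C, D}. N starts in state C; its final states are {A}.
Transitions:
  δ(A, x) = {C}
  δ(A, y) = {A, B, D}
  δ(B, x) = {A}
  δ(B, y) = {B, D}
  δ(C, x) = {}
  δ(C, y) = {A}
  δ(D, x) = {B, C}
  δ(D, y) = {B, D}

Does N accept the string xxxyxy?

Start: {C}
read x: {}
The reachable set is empty and stays empty for the remaining 5 symbols.
Reachable ∩ accepting = {} — empty.

rejected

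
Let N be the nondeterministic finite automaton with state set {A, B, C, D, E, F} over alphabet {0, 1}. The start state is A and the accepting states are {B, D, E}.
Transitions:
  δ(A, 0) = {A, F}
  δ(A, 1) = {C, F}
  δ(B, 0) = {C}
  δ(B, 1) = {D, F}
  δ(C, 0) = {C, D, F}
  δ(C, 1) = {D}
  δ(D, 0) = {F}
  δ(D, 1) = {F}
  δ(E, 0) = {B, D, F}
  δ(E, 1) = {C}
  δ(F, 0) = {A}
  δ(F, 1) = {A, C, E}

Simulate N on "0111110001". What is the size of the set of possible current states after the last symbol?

Start: {A}
read 0: {A, F}
read 1: {A, C, E, F}
read 1: {A, C, D, E, F}
read 1: {A, C, D, E, F}
read 1: {A, C, D, E, F}
read 1: {A, C, D, E, F}
read 0: {A, B, C, D, F}
read 0: {A, C, D, F}
read 0: {A, C, D, F}
read 1: {A, C, D, E, F}
Final reachable set {A, C, D, E, F} has 5 states.

5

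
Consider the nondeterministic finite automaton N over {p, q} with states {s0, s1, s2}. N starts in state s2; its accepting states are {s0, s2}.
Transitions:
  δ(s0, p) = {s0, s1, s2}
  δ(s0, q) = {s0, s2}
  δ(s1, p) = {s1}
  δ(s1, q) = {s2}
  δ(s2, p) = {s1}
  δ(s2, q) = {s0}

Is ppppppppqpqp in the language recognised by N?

rejected

Start: {s2}
read p: {s1}
read p: {s1}
read p: {s1}
read p: {s1}
read p: {s1}
read p: {s1}
read p: {s1}
read p: {s1}
read q: {s2}
read p: {s1}
read q: {s2}
read p: {s1}
Reachable ∩ accepting = {} — empty.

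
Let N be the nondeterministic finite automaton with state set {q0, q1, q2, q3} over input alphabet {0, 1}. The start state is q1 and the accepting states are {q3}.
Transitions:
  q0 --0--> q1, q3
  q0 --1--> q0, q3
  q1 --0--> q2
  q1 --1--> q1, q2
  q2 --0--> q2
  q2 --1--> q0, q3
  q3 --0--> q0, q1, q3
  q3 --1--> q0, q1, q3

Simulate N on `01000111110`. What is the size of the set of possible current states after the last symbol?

4

Start: {q1}
read 0: {q2}
read 1: {q0, q3}
read 0: {q0, q1, q3}
read 0: {q0, q1, q2, q3}
read 0: {q0, q1, q2, q3}
read 1: {q0, q1, q2, q3}
read 1: {q0, q1, q2, q3}
read 1: {q0, q1, q2, q3}
read 1: {q0, q1, q2, q3}
read 1: {q0, q1, q2, q3}
read 0: {q0, q1, q2, q3}
Final reachable set {q0, q1, q2, q3} has 4 states.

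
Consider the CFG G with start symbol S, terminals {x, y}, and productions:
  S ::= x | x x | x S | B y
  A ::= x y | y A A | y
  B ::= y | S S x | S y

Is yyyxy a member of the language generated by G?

no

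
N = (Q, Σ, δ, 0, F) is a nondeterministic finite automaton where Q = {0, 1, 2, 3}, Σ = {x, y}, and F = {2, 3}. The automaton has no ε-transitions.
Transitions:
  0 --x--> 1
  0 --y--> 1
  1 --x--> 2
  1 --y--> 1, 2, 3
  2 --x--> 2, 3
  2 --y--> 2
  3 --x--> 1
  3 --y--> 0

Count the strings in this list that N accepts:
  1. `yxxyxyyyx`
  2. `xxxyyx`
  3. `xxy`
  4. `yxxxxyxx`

4

`yxxyxyyyx`: accepted
`xxxyyx`: accepted
`xxy`: accepted
`yxxxxyxx`: accepted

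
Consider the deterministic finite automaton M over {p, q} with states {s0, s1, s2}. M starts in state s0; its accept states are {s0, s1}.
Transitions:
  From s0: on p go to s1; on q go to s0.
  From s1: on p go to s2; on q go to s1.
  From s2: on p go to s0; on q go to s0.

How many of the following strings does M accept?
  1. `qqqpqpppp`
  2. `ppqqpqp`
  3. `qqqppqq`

1

`qqqpqpppp`: rejected
`ppqqpqp`: rejected
`qqqppqq`: accepted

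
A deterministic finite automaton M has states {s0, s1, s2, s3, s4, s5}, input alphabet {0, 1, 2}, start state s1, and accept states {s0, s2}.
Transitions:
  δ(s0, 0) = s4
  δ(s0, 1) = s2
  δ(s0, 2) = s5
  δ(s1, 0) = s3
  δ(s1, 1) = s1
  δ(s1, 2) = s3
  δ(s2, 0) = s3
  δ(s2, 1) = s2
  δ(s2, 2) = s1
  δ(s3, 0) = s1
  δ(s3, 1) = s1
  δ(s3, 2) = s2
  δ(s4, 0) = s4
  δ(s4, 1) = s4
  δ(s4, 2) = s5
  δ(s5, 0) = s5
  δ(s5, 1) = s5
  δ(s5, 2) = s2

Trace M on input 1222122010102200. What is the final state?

s1 --1--> s1
s1 --2--> s3
s3 --2--> s2
s2 --2--> s1
s1 --1--> s1
s1 --2--> s3
s3 --2--> s2
s2 --0--> s3
s3 --1--> s1
s1 --0--> s3
s3 --1--> s1
s1 --0--> s3
s3 --2--> s2
s2 --2--> s1
s1 --0--> s3
s3 --0--> s1

s1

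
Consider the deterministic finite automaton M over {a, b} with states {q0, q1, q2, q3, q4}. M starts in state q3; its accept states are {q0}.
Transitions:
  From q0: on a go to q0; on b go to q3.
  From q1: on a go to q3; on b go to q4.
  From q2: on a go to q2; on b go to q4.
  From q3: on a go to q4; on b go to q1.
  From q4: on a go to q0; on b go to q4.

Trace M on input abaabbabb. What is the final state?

q4

q3 --a--> q4
q4 --b--> q4
q4 --a--> q0
q0 --a--> q0
q0 --b--> q3
q3 --b--> q1
q1 --a--> q3
q3 --b--> q1
q1 --b--> q4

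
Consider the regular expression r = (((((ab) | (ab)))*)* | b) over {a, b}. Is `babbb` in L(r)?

Neither ((((ab)|(ab)))*)* nor b matches babbb.

no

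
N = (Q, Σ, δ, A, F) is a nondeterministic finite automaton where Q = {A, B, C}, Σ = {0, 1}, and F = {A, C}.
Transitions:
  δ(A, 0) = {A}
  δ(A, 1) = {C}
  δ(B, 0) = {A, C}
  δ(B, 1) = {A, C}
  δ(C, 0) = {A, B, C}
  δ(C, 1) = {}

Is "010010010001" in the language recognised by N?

accepted

Start: {A}
read 0: {A}
read 1: {C}
read 0: {A, B, C}
read 0: {A, B, C}
read 1: {A, C}
read 0: {A, B, C}
read 0: {A, B, C}
read 1: {A, C}
read 0: {A, B, C}
read 0: {A, B, C}
read 0: {A, B, C}
read 1: {A, C}
Reachable ∩ accepting = {A, C} — nonempty.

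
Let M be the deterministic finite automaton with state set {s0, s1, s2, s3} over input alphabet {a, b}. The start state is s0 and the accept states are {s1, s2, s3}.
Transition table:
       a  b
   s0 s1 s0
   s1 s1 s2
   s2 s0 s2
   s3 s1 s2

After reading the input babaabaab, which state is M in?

s2

s0 --b--> s0
s0 --a--> s1
s1 --b--> s2
s2 --a--> s0
s0 --a--> s1
s1 --b--> s2
s2 --a--> s0
s0 --a--> s1
s1 --b--> s2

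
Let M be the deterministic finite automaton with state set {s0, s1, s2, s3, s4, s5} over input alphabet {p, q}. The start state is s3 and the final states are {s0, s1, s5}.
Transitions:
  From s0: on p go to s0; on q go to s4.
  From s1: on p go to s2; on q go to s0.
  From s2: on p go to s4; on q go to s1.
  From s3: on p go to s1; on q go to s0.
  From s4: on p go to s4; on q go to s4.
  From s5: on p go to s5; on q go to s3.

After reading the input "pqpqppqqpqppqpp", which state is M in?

s4

s3 --p--> s1
s1 --q--> s0
s0 --p--> s0
s0 --q--> s4
s4 --p--> s4
s4 --p--> s4
s4 --q--> s4
s4 --q--> s4
s4 --p--> s4
s4 --q--> s4
s4 --p--> s4
s4 --p--> s4
s4 --q--> s4
s4 --p--> s4
s4 --p--> s4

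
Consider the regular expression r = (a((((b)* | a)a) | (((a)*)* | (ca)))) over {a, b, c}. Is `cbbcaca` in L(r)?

No split of cbbcaca into u·v has a matching u and ((((b)*|a)a)|(((a)*)*|(ca))) matching v.

no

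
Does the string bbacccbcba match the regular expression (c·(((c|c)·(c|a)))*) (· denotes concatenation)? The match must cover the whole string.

No split of bbacccbcba into u·v has c matching u and (((c|c)·(c|a)))* matching v.

no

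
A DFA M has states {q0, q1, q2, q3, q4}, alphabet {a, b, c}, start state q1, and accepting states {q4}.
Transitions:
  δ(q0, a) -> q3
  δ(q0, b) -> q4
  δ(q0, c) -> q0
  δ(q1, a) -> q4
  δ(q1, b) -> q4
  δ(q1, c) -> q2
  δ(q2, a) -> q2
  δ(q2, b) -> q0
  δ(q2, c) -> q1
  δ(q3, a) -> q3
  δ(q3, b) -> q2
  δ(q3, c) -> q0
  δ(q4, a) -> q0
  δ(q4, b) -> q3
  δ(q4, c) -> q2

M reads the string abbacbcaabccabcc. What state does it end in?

q1 --a--> q4
q4 --b--> q3
q3 --b--> q2
q2 --a--> q2
q2 --c--> q1
q1 --b--> q4
q4 --c--> q2
q2 --a--> q2
q2 --a--> q2
q2 --b--> q0
q0 --c--> q0
q0 --c--> q0
q0 --a--> q3
q3 --b--> q2
q2 --c--> q1
q1 --c--> q2

q2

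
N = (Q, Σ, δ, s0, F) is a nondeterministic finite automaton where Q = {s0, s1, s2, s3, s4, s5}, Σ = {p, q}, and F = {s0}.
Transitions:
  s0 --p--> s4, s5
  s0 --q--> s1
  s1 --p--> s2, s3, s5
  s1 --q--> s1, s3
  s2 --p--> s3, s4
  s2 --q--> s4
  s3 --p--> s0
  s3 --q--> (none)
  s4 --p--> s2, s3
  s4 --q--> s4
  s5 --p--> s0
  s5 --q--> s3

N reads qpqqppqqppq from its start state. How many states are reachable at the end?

Start: {s0}
read q: {s1}
read p: {s2, s3, s5}
read q: {s3, s4}
read q: {s4}
read p: {s2, s3}
read p: {s0, s3, s4}
read q: {s1, s4}
read q: {s1, s3, s4}
read p: {s0, s2, s3, s5}
read p: {s0, s3, s4, s5}
read q: {s1, s3, s4}
Final reachable set {s1, s3, s4} has 3 states.

3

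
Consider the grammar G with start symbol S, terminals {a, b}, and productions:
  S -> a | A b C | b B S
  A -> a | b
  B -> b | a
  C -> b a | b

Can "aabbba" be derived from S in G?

no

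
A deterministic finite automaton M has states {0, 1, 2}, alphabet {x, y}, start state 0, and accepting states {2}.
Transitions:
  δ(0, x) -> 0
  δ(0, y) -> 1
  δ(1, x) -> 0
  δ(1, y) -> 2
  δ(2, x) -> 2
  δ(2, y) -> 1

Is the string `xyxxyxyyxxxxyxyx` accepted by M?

rejected

0 --x--> 0
0 --y--> 1
1 --x--> 0
0 --x--> 0
0 --y--> 1
1 --x--> 0
0 --y--> 1
1 --y--> 2
2 --x--> 2
2 --x--> 2
2 --x--> 2
2 --x--> 2
2 --y--> 1
1 --x--> 0
0 --y--> 1
1 --x--> 0
End in state 0, which is not an accepting state.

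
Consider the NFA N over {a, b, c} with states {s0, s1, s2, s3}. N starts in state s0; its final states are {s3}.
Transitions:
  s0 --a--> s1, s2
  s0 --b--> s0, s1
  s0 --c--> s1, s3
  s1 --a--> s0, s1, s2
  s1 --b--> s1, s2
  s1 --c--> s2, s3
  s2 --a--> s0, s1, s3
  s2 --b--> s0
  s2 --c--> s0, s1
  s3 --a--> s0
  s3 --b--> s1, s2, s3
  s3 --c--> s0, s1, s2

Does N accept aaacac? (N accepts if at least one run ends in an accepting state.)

accepted

Start: {s0}
read a: {s1, s2}
read a: {s0, s1, s2, s3}
read a: {s0, s1, s2, s3}
read c: {s0, s1, s2, s3}
read a: {s0, s1, s2, s3}
read c: {s0, s1, s2, s3}
Reachable ∩ accepting = {s3} — nonempty.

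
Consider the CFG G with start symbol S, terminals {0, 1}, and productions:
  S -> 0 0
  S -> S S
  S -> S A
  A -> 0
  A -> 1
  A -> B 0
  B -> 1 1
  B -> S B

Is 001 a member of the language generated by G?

yes

S ⇒ SA ⇒ 00A ⇒ 001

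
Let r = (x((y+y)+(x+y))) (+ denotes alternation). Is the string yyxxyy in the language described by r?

no

No split of yyxxyy into u·v has x matching u and ((y+y)+(x+y)) matching v.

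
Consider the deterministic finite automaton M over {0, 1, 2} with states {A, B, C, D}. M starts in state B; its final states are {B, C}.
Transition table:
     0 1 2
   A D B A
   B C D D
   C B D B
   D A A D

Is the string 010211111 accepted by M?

rejected

B --0--> C
C --1--> D
D --0--> A
A --2--> A
A --1--> B
B --1--> D
D --1--> A
A --1--> B
B --1--> D
End in state D, which is not an accepting state.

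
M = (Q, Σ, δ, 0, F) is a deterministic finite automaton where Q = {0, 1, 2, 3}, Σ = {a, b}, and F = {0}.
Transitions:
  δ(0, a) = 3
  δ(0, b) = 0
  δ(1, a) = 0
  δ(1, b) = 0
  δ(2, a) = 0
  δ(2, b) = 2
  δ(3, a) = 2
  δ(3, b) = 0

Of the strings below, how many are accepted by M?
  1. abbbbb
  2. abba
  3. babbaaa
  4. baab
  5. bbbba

2

abbbbb: accepted
abba: rejected
babbaaa: accepted
baab: rejected
bbbba: rejected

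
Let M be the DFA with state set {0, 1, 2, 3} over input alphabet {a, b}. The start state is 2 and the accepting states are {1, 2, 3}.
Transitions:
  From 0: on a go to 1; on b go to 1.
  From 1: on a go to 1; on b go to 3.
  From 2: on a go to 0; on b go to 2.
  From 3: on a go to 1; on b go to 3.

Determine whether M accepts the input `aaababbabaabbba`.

accepted

2 --a--> 0
0 --a--> 1
1 --a--> 1
1 --b--> 3
3 --a--> 1
1 --b--> 3
3 --b--> 3
3 --a--> 1
1 --b--> 3
3 --a--> 1
1 --a--> 1
1 --b--> 3
3 --b--> 3
3 --b--> 3
3 --a--> 1
End in state 1, which is an accepting state.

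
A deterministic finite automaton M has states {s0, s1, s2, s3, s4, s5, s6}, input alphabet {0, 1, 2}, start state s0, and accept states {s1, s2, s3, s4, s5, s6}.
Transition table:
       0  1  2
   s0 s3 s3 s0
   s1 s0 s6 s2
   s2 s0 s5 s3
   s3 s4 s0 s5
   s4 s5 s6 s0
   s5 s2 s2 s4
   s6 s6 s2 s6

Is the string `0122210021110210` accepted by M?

accepted

s0 --0--> s3
s3 --1--> s0
s0 --2--> s0
s0 --2--> s0
s0 --2--> s0
s0 --1--> s3
s3 --0--> s4
s4 --0--> s5
s5 --2--> s4
s4 --1--> s6
s6 --1--> s2
s2 --1--> s5
s5 --0--> s2
s2 --2--> s3
s3 --1--> s0
s0 --0--> s3
End in state s3, which is an accepting state.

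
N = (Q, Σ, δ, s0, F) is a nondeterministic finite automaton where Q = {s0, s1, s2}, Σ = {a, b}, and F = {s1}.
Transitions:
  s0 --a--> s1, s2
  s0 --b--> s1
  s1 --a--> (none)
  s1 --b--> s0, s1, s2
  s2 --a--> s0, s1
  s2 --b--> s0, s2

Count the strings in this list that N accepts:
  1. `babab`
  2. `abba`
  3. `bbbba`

2

`babab`: rejected
`abba`: accepted
`bbbba`: accepted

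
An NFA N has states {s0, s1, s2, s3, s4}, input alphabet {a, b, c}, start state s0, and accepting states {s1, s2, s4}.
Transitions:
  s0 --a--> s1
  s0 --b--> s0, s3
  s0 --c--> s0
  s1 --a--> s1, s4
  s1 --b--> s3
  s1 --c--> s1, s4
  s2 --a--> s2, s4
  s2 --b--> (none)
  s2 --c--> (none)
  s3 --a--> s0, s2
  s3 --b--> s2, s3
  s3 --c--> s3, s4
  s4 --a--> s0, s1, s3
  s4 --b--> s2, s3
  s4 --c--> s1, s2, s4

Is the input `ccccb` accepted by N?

Start: {s0}
read c: {s0}
read c: {s0}
read c: {s0}
read c: {s0}
read b: {s0, s3}
Reachable ∩ accepting = {} — empty.

rejected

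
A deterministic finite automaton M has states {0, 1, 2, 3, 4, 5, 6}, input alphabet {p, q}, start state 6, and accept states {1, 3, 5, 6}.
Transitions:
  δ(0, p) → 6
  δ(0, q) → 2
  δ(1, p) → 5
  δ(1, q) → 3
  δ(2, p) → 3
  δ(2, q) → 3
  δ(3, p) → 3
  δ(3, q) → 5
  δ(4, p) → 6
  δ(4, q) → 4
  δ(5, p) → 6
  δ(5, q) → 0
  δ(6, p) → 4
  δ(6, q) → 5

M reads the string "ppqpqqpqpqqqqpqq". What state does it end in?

0

6 --p--> 4
4 --p--> 6
6 --q--> 5
5 --p--> 6
6 --q--> 5
5 --q--> 0
0 --p--> 6
6 --q--> 5
5 --p--> 6
6 --q--> 5
5 --q--> 0
0 --q--> 2
2 --q--> 3
3 --p--> 3
3 --q--> 5
5 --q--> 0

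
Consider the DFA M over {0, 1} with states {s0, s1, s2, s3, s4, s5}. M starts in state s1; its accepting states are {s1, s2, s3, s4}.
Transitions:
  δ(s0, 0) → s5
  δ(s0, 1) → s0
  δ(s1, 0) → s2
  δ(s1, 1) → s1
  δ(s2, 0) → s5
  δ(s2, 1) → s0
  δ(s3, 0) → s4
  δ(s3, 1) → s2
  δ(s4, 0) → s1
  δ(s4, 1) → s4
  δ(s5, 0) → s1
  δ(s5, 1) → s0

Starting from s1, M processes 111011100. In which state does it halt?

s1 --1--> s1
s1 --1--> s1
s1 --1--> s1
s1 --0--> s2
s2 --1--> s0
s0 --1--> s0
s0 --1--> s0
s0 --0--> s5
s5 --0--> s1

s1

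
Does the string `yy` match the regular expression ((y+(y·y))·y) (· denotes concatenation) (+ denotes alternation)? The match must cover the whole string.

Split as y·y: (y+(y·y)) matches y and y matches y.

yes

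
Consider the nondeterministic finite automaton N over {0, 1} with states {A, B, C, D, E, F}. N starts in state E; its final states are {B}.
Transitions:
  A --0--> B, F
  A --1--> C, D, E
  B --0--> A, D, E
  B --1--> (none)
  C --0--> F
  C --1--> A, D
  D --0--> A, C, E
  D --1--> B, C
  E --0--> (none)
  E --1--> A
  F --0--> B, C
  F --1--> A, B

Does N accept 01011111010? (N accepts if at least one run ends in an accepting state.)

rejected

Start: {E}
read 0: {}
The reachable set is empty and stays empty for the remaining 10 symbols.
Reachable ∩ accepting = {} — empty.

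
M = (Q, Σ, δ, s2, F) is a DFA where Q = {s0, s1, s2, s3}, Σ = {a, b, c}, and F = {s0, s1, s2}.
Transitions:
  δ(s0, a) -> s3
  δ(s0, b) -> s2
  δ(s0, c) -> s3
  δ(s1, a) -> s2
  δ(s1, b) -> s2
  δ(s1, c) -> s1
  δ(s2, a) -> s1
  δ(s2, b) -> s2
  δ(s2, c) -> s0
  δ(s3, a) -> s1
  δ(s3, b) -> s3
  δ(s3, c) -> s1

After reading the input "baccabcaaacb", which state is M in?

s2

s2 --b--> s2
s2 --a--> s1
s1 --c--> s1
s1 --c--> s1
s1 --a--> s2
s2 --b--> s2
s2 --c--> s0
s0 --a--> s3
s3 --a--> s1
s1 --a--> s2
s2 --c--> s0
s0 --b--> s2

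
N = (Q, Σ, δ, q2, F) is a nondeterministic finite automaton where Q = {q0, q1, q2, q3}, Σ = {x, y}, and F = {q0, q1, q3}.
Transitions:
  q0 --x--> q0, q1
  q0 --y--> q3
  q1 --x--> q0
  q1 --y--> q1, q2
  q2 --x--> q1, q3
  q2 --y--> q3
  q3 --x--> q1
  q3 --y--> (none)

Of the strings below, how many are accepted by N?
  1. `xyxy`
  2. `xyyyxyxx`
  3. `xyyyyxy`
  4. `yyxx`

3

`xyxy`: accepted
`xyyyxyxx`: accepted
`xyyyyxy`: accepted
`yyxx`: rejected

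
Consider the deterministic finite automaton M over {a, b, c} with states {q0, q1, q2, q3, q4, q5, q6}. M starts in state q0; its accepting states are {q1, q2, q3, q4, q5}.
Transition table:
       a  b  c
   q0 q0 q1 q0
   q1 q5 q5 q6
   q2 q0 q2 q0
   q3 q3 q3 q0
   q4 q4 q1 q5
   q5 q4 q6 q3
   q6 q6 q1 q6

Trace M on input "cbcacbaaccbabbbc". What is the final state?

q0 --c--> q0
q0 --b--> q1
q1 --c--> q6
q6 --a--> q6
q6 --c--> q6
q6 --b--> q1
q1 --a--> q5
q5 --a--> q4
q4 --c--> q5
q5 --c--> q3
q3 --b--> q3
q3 --a--> q3
q3 --b--> q3
q3 --b--> q3
q3 --b--> q3
q3 --c--> q0

q0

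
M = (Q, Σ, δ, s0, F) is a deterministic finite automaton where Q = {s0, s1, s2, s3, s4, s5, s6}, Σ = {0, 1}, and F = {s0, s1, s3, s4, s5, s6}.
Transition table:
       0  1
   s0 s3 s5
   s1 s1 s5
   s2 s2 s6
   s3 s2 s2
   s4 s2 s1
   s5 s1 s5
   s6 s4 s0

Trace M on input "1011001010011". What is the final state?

s5

s0 --1--> s5
s5 --0--> s1
s1 --1--> s5
s5 --1--> s5
s5 --0--> s1
s1 --0--> s1
s1 --1--> s5
s5 --0--> s1
s1 --1--> s5
s5 --0--> s1
s1 --0--> s1
s1 --1--> s5
s5 --1--> s5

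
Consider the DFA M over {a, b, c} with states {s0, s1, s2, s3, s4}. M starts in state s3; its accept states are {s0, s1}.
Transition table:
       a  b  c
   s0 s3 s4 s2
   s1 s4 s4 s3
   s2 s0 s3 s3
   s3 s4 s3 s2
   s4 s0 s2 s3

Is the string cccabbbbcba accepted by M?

rejected

s3 --c--> s2
s2 --c--> s3
s3 --c--> s2
s2 --a--> s0
s0 --b--> s4
s4 --b--> s2
s2 --b--> s3
s3 --b--> s3
s3 --c--> s2
s2 --b--> s3
s3 --a--> s4
End in state s4, which is not an accepting state.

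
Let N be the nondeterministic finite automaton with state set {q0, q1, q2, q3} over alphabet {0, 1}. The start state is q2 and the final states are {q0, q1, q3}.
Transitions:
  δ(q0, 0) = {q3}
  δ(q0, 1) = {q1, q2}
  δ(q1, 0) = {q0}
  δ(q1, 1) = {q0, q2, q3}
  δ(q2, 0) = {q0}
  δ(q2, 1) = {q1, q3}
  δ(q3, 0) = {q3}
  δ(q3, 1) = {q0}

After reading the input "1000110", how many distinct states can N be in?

Start: {q2}
read 1: {q1, q3}
read 0: {q0, q3}
read 0: {q3}
read 0: {q3}
read 1: {q0}
read 1: {q1, q2}
read 0: {q0}
Final reachable set {q0} has 1 state.

1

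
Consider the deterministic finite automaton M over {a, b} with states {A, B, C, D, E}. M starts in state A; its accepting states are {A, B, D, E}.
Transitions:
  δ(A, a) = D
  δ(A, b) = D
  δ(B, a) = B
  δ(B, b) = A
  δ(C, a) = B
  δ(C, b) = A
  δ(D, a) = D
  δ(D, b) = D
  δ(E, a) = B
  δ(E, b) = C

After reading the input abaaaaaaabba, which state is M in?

A --a--> D
D --b--> D
D --a--> D
D --a--> D
D --a--> D
D --a--> D
D --a--> D
D --a--> D
D --a--> D
D --b--> D
D --b--> D
D --a--> D

D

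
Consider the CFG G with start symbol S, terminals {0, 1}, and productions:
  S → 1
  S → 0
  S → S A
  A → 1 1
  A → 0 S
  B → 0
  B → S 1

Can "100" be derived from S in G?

yes

S ⇒ SA ⇒ 1A ⇒ 10S ⇒ 100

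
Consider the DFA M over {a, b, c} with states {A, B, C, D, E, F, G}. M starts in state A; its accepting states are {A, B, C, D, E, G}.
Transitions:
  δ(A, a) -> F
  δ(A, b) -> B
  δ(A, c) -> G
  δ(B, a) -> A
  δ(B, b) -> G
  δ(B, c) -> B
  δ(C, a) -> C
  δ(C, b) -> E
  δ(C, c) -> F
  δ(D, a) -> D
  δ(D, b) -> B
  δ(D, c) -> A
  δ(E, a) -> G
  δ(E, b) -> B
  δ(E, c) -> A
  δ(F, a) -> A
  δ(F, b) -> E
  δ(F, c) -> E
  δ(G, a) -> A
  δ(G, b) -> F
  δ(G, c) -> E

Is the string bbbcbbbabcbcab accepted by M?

rejected

A --b--> B
B --b--> G
G --b--> F
F --c--> E
E --b--> B
B --b--> G
G --b--> F
F --a--> A
A --b--> B
B --c--> B
B --b--> G
G --c--> E
E --a--> G
G --b--> F
End in state F, which is not an accepting state.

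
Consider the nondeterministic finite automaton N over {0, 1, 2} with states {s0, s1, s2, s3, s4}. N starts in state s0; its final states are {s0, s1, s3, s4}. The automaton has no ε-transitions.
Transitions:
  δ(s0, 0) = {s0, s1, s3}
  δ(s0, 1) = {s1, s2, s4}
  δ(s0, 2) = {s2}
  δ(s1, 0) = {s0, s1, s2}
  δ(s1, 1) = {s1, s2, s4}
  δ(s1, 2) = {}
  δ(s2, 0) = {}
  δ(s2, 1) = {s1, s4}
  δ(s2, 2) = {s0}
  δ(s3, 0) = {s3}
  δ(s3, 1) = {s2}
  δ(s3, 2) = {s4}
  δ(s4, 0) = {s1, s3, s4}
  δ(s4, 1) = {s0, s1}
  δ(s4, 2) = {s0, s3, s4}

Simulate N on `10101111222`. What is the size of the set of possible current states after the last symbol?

4

Start: {s0}
read 1: {s1, s2, s4}
read 0: {s0, s1, s2, s3, s4}
read 1: {s0, s1, s2, s4}
read 0: {s0, s1, s2, s3, s4}
read 1: {s0, s1, s2, s4}
read 1: {s0, s1, s2, s4}
read 1: {s0, s1, s2, s4}
read 1: {s0, s1, s2, s4}
read 2: {s0, s2, s3, s4}
read 2: {s0, s2, s3, s4}
read 2: {s0, s2, s3, s4}
Final reachable set {s0, s2, s3, s4} has 4 states.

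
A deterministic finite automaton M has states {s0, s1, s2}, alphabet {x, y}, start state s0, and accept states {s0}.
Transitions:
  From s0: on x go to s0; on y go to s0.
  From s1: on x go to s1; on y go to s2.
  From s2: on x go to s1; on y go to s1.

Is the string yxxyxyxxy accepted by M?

accepted

s0 --y--> s0
s0 --x--> s0
s0 --x--> s0
s0 --y--> s0
s0 --x--> s0
s0 --y--> s0
s0 --x--> s0
s0 --x--> s0
s0 --y--> s0
End in state s0, which is an accepting state.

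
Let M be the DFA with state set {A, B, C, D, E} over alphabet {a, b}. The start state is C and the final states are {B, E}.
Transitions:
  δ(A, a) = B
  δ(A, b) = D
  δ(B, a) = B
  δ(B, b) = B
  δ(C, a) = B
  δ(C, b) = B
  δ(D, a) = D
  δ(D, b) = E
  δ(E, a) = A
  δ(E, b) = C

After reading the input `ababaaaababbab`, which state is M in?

C --a--> B
B --b--> B
B --a--> B
B --b--> B
B --a--> B
B --a--> B
B --a--> B
B --a--> B
B --b--> B
B --a--> B
B --b--> B
B --b--> B
B --a--> B
B --b--> B

B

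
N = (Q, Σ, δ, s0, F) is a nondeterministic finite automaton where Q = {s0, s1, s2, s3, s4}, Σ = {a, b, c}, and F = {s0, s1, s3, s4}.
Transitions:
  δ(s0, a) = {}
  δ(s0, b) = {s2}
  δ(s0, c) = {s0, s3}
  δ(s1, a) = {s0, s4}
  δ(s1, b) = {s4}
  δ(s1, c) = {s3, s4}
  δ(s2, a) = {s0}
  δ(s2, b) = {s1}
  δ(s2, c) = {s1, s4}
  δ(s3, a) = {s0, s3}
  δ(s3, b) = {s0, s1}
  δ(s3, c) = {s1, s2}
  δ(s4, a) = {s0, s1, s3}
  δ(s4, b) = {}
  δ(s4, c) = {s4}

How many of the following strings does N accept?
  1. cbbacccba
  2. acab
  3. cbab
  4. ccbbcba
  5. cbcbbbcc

3

cbbacccba: accepted
acab: rejected
cbab: rejected
ccbbcba: accepted
cbcbbbcc: accepted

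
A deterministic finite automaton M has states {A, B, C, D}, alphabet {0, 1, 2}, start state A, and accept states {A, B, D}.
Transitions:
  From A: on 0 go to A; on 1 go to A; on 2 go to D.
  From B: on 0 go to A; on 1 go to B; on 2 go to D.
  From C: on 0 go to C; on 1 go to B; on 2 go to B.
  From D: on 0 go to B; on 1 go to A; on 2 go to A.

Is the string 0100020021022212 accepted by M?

A --0--> A
A --1--> A
A --0--> A
A --0--> A
A --0--> A
A --2--> D
D --0--> B
B --0--> A
A --2--> D
D --1--> A
A --0--> A
A --2--> D
D --2--> A
A --2--> D
D --1--> A
A --2--> D
End in state D, which is an accepting state.

accepted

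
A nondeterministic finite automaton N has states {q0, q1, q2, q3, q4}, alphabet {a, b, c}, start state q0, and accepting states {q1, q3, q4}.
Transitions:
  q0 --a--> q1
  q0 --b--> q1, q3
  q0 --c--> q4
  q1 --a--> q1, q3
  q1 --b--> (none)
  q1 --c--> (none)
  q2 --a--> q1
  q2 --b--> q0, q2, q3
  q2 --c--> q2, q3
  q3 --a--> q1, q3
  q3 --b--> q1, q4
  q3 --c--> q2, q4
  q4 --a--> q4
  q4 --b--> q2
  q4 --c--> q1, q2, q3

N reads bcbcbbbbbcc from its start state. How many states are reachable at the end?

4

Start: {q0}
read b: {q1, q3}
read c: {q2, q4}
read b: {q0, q2, q3}
read c: {q2, q3, q4}
read b: {q0, q1, q2, q3, q4}
read b: {q0, q1, q2, q3, q4}
read b: {q0, q1, q2, q3, q4}
read b: {q0, q1, q2, q3, q4}
read b: {q0, q1, q2, q3, q4}
read c: {q1, q2, q3, q4}
read c: {q1, q2, q3, q4}
Final reachable set {q1, q2, q3, q4} has 4 states.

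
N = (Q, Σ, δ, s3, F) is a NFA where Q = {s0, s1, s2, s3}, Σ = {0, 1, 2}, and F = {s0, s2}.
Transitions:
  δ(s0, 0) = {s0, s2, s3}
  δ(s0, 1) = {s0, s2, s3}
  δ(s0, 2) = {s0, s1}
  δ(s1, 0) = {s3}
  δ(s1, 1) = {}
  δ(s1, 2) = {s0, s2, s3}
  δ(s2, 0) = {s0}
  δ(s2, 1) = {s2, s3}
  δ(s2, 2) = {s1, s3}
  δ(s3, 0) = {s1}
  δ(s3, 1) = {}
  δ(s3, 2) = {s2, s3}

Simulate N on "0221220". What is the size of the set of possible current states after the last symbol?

4

Start: {s3}
read 0: {s1}
read 2: {s0, s2, s3}
read 2: {s0, s1, s2, s3}
read 1: {s0, s2, s3}
read 2: {s0, s1, s2, s3}
read 2: {s0, s1, s2, s3}
read 0: {s0, s1, s2, s3}
Final reachable set {s0, s1, s2, s3} has 4 states.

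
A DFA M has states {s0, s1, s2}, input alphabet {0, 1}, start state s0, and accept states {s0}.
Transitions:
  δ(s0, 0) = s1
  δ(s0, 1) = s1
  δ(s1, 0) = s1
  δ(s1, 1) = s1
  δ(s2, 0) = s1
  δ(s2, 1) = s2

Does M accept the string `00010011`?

rejected

s0 --0--> s1
s1 --0--> s1
s1 --0--> s1
s1 --1--> s1
s1 --0--> s1
s1 --0--> s1
s1 --1--> s1
s1 --1--> s1
End in state s1, which is not an accepting state.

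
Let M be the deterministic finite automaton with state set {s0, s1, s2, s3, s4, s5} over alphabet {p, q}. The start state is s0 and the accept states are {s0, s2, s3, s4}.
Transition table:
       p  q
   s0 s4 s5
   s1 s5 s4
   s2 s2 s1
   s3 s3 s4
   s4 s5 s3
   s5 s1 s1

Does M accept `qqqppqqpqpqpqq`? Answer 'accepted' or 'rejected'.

accepted

s0 --q--> s5
s5 --q--> s1
s1 --q--> s4
s4 --p--> s5
s5 --p--> s1
s1 --q--> s4
s4 --q--> s3
s3 --p--> s3
s3 --q--> s4
s4 --p--> s5
s5 --q--> s1
s1 --p--> s5
s5 --q--> s1
s1 --q--> s4
End in state s4, which is an accepting state.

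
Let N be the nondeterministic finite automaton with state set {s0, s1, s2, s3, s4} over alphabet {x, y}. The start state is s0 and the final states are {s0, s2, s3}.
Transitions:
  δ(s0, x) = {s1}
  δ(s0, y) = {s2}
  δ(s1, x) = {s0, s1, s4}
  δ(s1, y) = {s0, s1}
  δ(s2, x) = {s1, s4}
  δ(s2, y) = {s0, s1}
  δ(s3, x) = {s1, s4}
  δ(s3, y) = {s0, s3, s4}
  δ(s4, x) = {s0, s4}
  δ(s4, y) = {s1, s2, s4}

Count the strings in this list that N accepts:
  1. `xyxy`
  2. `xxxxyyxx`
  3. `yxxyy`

`xyxy`: accepted
`xxxxyyxx`: accepted
`yxxyy`: accepted

3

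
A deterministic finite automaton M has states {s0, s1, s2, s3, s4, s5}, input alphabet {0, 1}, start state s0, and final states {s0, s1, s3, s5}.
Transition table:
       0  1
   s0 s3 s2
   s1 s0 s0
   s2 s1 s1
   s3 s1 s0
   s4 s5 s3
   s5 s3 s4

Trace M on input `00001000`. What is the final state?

s0

s0 --0--> s3
s3 --0--> s1
s1 --0--> s0
s0 --0--> s3
s3 --1--> s0
s0 --0--> s3
s3 --0--> s1
s1 --0--> s0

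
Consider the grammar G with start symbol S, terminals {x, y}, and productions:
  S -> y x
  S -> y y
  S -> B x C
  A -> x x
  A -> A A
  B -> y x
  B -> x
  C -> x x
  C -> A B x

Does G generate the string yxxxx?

S ⇒ BxC ⇒ yxxC ⇒ yxxxx

yes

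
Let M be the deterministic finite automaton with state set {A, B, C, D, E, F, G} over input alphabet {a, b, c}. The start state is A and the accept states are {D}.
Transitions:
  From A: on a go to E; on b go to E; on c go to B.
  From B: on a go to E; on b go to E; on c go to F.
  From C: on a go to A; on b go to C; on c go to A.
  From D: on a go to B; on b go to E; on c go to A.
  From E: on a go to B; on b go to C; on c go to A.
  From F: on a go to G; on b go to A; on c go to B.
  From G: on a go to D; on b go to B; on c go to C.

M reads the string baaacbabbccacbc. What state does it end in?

A --b--> E
E --a--> B
B --a--> E
E --a--> B
B --c--> F
F --b--> A
A --a--> E
E --b--> C
C --b--> C
C --c--> A
A --c--> B
B --a--> E
E --c--> A
A --b--> E
E --c--> A

A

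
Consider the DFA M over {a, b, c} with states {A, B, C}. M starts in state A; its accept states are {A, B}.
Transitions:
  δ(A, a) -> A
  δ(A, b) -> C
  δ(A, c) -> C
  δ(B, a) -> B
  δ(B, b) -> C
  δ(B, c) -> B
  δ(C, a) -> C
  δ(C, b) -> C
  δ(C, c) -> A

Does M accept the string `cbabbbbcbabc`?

A --c--> C
C --b--> C
C --a--> C
C --b--> C
C --b--> C
C --b--> C
C --b--> C
C --c--> A
A --b--> C
C --a--> C
C --b--> C
C --c--> A
End in state A, which is an accepting state.

accepted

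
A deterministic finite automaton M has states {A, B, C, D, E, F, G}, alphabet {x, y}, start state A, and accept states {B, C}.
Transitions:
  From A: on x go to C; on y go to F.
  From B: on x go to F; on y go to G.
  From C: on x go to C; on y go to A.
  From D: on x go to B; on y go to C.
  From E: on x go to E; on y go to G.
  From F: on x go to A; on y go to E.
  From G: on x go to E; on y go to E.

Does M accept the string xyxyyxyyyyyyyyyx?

A --x--> C
C --y--> A
A --x--> C
C --y--> A
A --y--> F
F --x--> A
A --y--> F
F --y--> E
E --y--> G
G --y--> E
E --y--> G
G --y--> E
E --y--> G
G --y--> E
E --y--> G
G --x--> E
End in state E, which is not an accepting state.

rejected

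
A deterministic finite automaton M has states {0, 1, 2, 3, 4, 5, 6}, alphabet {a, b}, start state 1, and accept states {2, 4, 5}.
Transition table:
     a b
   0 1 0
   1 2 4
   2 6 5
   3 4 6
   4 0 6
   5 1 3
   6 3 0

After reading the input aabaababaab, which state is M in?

1 --a--> 2
2 --a--> 6
6 --b--> 0
0 --a--> 1
1 --a--> 2
2 --b--> 5
5 --a--> 1
1 --b--> 4
4 --a--> 0
0 --a--> 1
1 --b--> 4

4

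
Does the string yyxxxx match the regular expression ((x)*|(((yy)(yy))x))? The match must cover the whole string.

Neither (x)* nor (((yy)(yy))x) matches yyxxxx.

no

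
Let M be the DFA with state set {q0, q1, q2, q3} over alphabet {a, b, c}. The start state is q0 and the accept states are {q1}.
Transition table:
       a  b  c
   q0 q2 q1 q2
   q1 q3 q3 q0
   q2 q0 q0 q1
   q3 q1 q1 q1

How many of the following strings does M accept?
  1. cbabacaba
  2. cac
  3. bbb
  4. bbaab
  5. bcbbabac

2

cbabacaba: rejected
cac: rejected
bbb: accepted
bbaab: accepted
bcbbabac: rejected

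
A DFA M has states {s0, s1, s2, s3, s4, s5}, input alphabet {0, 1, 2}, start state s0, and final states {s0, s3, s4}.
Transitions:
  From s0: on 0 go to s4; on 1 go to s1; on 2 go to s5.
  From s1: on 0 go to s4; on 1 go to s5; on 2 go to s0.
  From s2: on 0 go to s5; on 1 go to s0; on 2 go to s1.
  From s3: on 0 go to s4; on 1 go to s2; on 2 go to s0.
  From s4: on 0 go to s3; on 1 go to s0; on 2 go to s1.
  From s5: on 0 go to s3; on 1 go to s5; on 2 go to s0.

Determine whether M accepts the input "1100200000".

accepted

s0 --1--> s1
s1 --1--> s5
s5 --0--> s3
s3 --0--> s4
s4 --2--> s1
s1 --0--> s4
s4 --0--> s3
s3 --0--> s4
s4 --0--> s3
s3 --0--> s4
End in state s4, which is an accepting state.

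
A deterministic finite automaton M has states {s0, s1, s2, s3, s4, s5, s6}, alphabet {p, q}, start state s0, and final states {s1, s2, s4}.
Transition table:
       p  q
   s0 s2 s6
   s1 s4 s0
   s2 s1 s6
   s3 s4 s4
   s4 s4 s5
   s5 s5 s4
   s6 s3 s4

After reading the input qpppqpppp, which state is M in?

s5

s0 --q--> s6
s6 --p--> s3
s3 --p--> s4
s4 --p--> s4
s4 --q--> s5
s5 --p--> s5
s5 --p--> s5
s5 --p--> s5
s5 --p--> s5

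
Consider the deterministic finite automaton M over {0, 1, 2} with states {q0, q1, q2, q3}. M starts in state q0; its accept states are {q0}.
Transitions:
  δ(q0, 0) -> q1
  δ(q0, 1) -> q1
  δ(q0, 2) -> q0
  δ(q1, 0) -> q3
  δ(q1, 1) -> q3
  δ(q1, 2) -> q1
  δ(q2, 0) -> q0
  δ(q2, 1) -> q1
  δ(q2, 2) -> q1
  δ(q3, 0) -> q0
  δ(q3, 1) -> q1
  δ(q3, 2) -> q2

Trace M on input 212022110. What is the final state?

q3

q0 --2--> q0
q0 --1--> q1
q1 --2--> q1
q1 --0--> q3
q3 --2--> q2
q2 --2--> q1
q1 --1--> q3
q3 --1--> q1
q1 --0--> q3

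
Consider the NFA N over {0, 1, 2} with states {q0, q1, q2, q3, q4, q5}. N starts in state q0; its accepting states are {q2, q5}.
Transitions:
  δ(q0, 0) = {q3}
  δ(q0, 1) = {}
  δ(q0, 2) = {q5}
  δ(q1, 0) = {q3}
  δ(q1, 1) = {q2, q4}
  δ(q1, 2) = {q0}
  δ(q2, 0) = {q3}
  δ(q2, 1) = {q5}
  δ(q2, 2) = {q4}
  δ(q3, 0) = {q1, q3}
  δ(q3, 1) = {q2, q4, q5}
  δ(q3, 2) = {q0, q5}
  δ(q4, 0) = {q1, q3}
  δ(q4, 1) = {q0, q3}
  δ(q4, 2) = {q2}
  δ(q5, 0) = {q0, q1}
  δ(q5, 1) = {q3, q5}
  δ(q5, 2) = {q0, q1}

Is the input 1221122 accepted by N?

Start: {q0}
read 1: {}
The reachable set is empty and stays empty for the remaining 6 symbols.
Reachable ∩ accepting = {} — empty.

rejected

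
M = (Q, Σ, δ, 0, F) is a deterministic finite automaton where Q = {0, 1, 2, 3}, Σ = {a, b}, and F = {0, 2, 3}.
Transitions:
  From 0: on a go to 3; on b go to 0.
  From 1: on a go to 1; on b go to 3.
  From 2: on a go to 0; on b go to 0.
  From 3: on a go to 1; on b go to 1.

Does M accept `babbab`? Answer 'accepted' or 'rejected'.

accepted

0 --b--> 0
0 --a--> 3
3 --b--> 1
1 --b--> 3
3 --a--> 1
1 --b--> 3
End in state 3, which is an accepting state.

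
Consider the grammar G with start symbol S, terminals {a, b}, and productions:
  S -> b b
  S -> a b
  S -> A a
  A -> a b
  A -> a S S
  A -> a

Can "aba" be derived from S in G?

S ⇒ Aa ⇒ aba

yes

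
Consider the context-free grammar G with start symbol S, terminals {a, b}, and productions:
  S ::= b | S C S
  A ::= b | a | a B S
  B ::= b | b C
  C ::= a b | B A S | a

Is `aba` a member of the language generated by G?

no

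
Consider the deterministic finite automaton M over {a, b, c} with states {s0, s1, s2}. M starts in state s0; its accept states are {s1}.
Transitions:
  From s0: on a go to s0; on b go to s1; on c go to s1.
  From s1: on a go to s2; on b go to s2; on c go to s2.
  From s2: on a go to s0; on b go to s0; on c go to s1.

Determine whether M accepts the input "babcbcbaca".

s0 --b--> s1
s1 --a--> s2
s2 --b--> s0
s0 --c--> s1
s1 --b--> s2
s2 --c--> s1
s1 --b--> s2
s2 --a--> s0
s0 --c--> s1
s1 --a--> s2
End in state s2, which is not an accepting state.

rejected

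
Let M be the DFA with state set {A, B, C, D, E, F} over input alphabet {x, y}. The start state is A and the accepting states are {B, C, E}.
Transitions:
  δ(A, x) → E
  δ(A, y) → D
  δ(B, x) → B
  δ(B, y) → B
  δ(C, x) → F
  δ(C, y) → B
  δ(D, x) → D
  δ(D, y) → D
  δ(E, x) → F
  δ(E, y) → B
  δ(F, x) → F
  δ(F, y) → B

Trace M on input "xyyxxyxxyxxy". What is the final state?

B

A --x--> E
E --y--> B
B --y--> B
B --x--> B
B --x--> B
B --y--> B
B --x--> B
B --x--> B
B --y--> B
B --x--> B
B --x--> B
B --y--> B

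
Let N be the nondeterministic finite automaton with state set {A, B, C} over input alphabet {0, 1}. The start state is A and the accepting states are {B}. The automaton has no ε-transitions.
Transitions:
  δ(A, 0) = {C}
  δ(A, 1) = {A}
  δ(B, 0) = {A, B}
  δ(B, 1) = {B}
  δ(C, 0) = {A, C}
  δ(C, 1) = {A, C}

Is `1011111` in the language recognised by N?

rejected

Start: {A}
read 1: {A}
read 0: {C}
read 1: {A, C}
read 1: {A, C}
read 1: {A, C}
read 1: {A, C}
read 1: {A, C}
Reachable ∩ accepting = {} — empty.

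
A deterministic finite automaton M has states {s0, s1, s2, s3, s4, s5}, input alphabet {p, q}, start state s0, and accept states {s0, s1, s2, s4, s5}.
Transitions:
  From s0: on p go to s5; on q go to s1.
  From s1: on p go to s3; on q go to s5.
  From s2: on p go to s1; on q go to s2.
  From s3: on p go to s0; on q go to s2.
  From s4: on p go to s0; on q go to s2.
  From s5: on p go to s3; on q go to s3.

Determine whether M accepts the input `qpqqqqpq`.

s0 --q--> s1
s1 --p--> s3
s3 --q--> s2
s2 --q--> s2
s2 --q--> s2
s2 --q--> s2
s2 --p--> s1
s1 --q--> s5
End in state s5, which is an accepting state.

accepted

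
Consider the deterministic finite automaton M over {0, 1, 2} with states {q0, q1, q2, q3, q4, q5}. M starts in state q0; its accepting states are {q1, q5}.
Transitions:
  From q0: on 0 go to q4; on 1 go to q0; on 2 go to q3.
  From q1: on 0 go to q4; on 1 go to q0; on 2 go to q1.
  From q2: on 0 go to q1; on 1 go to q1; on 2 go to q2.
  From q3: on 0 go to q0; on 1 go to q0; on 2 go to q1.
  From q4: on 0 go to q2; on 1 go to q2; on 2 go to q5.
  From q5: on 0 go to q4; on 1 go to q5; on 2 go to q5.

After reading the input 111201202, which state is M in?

q0 --1--> q0
q0 --1--> q0
q0 --1--> q0
q0 --2--> q3
q3 --0--> q0
q0 --1--> q0
q0 --2--> q3
q3 --0--> q0
q0 --2--> q3

q3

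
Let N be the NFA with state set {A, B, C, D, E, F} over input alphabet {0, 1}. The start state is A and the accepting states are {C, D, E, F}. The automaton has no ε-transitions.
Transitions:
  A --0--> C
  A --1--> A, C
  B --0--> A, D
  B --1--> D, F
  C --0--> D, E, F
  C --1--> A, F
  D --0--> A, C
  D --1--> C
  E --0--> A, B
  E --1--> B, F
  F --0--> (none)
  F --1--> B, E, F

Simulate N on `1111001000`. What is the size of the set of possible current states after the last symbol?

6

Start: {A}
read 1: {A, C}
read 1: {A, C, F}
read 1: {A, B, C, E, F}
read 1: {A, B, C, D, E, F}
read 0: {A, B, C, D, E, F}
read 0: {A, B, C, D, E, F}
read 1: {A, B, C, D, E, F}
read 0: {A, B, C, D, E, F}
read 0: {A, B, C, D, E, F}
read 0: {A, B, C, D, E, F}
Final reachable set {A, B, C, D, E, F} has 6 states.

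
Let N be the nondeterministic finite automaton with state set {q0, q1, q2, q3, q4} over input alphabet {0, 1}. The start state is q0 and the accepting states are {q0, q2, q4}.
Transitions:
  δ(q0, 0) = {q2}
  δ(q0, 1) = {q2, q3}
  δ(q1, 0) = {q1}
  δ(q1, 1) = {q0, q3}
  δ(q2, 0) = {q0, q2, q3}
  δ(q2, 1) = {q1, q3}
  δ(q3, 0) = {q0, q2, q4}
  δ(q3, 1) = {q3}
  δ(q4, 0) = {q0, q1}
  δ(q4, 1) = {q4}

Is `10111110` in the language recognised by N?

accepted

Start: {q0}
read 1: {q2, q3}
read 0: {q0, q2, q3, q4}
read 1: {q1, q2, q3, q4}
read 1: {q0, q1, q3, q4}
read 1: {q0, q2, q3, q4}
read 1: {q1, q2, q3, q4}
read 1: {q0, q1, q3, q4}
read 0: {q0, q1, q2, q4}
Reachable ∩ accepting = {q0, q2, q4} — nonempty.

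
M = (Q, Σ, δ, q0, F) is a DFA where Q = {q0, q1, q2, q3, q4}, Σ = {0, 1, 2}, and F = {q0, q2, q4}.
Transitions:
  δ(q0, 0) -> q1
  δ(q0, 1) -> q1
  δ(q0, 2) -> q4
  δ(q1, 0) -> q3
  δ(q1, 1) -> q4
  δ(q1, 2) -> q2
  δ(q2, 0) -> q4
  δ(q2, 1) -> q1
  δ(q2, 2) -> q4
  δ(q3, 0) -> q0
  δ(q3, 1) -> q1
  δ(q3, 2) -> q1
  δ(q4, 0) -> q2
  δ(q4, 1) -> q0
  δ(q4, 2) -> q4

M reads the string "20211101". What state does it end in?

q1

q0 --2--> q4
q4 --0--> q2
q2 --2--> q4
q4 --1--> q0
q0 --1--> q1
q1 --1--> q4
q4 --0--> q2
q2 --1--> q1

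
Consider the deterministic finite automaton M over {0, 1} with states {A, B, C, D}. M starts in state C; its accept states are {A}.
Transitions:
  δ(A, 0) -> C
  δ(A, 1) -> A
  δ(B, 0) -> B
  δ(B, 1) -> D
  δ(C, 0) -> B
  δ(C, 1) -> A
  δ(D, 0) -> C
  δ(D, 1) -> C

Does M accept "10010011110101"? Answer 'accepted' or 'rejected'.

accepted

C --1--> A
A --0--> C
C --0--> B
B --1--> D
D --0--> C
C --0--> B
B --1--> D
D --1--> C
C --1--> A
A --1--> A
A --0--> C
C --1--> A
A --0--> C
C --1--> A
End in state A, which is an accepting state.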